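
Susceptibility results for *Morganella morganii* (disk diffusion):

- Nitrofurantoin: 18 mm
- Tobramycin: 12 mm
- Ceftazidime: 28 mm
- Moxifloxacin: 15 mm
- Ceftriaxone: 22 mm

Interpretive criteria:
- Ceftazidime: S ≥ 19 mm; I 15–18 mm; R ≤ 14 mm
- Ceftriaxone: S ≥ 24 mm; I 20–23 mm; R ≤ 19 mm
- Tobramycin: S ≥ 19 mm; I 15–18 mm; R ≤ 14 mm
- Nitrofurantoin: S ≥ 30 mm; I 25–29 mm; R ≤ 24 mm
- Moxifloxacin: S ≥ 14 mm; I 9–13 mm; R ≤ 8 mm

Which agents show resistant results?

nitrofurantoin, tobramycin

Nitrofurantoin: 18 mm is ≤ 24 mm ⇒ R
Tobramycin (12 mm) ≤ 14 mm ⇒ resistant
Ceftazidime (28 mm) ≥ 19 mm → Susceptible
Moxifloxacin 15 mm: ≥ 14 mm → S
Ceftriaxone: 22 mm is in 20–23 mm ⇒ Intermediate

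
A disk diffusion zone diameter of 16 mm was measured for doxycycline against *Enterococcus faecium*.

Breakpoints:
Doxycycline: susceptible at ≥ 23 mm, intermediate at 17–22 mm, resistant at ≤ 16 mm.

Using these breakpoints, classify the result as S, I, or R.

Doxycycline: 16 mm is ≤ 16 mm — resistant

R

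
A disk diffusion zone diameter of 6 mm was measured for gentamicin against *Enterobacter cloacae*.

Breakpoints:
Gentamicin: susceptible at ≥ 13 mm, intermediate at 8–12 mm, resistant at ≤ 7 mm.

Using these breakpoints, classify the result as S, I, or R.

Gentamicin: 6 mm is ≤ 7 mm → R

Resistant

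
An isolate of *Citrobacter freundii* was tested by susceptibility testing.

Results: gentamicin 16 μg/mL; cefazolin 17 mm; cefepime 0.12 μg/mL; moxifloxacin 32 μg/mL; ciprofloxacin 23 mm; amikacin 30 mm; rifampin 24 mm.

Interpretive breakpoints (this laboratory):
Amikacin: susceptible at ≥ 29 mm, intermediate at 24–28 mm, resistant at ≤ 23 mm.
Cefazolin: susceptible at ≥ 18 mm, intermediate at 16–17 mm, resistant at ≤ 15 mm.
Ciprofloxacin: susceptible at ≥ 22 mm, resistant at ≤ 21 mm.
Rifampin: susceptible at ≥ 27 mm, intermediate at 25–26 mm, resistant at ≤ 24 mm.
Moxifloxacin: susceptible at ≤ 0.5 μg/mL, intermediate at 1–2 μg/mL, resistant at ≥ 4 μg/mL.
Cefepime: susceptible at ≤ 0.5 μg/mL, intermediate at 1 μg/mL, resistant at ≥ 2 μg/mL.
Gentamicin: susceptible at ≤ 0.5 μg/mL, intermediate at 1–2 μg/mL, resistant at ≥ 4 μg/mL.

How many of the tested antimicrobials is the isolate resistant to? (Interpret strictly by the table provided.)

3

Gentamicin: 16 μg/mL is ≥ 4 μg/mL → Resistant
Cefazolin: 17 mm is in 16–17 mm ⇒ intermediate
Cefepime 0.12 μg/mL: ≤ 0.5 μg/mL ⇒ susceptible
Moxifloxacin 32 μg/mL: ≥ 4 μg/mL — resistant
Ciprofloxacin 23 mm: ≥ 22 mm — susceptible
Amikacin (30 mm) ≥ 29 mm → susceptible
Rifampin: 24 mm is ≤ 24 mm — Resistant
Resistant: 3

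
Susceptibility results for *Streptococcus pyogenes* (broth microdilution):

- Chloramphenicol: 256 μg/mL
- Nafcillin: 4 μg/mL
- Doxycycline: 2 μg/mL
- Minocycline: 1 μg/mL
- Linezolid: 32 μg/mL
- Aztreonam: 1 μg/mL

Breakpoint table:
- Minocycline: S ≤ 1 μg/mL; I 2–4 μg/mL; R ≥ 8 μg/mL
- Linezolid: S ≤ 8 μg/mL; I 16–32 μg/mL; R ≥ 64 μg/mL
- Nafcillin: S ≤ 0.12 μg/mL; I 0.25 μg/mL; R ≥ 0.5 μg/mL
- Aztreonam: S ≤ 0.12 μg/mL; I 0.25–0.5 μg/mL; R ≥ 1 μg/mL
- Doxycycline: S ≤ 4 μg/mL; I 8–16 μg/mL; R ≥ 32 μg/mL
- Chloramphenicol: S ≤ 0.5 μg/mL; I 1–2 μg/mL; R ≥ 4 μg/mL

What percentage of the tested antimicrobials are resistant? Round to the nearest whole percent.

Chloramphenicol: 256 μg/mL is ≥ 4 μg/mL → Resistant
Nafcillin (4 μg/mL) ≥ 0.5 μg/mL ⇒ Resistant
Doxycycline: 2 μg/mL is ≤ 4 μg/mL — susceptible
Minocycline 1 μg/mL: ≤ 1 μg/mL — Susceptible
Linezolid 32 μg/mL: in 16–32 μg/mL — intermediate
Aztreonam 1 μg/mL: ≥ 1 μg/mL → resistant
Resistant: 3/6

50%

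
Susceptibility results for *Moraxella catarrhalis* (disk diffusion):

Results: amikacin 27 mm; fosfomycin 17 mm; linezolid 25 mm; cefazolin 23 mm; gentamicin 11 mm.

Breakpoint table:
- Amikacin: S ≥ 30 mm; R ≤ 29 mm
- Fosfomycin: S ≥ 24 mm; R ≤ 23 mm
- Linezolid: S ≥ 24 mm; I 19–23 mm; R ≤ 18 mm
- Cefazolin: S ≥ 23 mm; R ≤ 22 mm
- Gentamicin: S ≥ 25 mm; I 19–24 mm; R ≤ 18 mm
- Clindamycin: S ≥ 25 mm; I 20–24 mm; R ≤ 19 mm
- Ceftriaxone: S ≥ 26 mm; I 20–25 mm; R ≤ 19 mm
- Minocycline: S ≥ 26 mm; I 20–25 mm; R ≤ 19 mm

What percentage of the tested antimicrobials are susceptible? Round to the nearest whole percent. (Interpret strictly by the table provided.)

Amikacin 27 mm: ≤ 29 mm ⇒ R
Fosfomycin 17 mm: ≤ 23 mm — Resistant
Linezolid (25 mm) ≥ 24 mm — Susceptible
Cefazolin 23 mm: ≥ 23 mm ⇒ S
Gentamicin 11 mm: ≤ 18 mm — resistant
Susceptible: 2/5

40%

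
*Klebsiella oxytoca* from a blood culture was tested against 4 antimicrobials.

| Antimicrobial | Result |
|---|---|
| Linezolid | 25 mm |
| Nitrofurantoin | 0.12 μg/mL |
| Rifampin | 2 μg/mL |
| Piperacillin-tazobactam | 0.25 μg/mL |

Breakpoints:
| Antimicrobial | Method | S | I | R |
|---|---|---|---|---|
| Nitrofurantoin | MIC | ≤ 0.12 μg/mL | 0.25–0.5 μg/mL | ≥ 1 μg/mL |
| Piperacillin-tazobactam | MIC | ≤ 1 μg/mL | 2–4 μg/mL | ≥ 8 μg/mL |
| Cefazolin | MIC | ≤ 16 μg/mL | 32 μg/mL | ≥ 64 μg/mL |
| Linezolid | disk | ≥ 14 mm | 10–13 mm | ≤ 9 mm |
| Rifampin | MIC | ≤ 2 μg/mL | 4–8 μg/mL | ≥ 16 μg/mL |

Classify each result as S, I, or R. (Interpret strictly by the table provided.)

S, S, S, S

Linezolid: 25 mm is ≥ 14 mm ⇒ susceptible
Nitrofurantoin: 0.12 μg/mL is ≤ 0.12 μg/mL — susceptible
Rifampin (2 μg/mL) ≤ 2 μg/mL — S
Piperacillin-tazobactam: 0.25 μg/mL is ≤ 1 μg/mL — S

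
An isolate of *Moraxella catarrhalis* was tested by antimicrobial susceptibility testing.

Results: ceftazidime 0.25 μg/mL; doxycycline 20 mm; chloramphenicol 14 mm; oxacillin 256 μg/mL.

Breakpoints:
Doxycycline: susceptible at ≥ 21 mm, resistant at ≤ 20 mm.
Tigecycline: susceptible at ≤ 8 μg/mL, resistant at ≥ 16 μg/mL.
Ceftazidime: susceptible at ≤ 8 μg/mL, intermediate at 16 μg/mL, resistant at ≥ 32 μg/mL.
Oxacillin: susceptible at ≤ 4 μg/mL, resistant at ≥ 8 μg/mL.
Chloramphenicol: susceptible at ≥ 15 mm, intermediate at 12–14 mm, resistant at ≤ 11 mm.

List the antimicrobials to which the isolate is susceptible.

ceftazidime

Ceftazidime 0.25 μg/mL: ≤ 8 μg/mL — S
Doxycycline (20 mm) ≤ 20 mm — Resistant
Chloramphenicol 14 mm: in 12–14 mm — intermediate
Oxacillin 256 μg/mL: ≥ 8 μg/mL — resistant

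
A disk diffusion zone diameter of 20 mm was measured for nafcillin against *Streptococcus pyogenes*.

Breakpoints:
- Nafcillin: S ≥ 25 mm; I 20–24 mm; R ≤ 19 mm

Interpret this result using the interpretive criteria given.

Nafcillin 20 mm: in 20–24 mm ⇒ intermediate

I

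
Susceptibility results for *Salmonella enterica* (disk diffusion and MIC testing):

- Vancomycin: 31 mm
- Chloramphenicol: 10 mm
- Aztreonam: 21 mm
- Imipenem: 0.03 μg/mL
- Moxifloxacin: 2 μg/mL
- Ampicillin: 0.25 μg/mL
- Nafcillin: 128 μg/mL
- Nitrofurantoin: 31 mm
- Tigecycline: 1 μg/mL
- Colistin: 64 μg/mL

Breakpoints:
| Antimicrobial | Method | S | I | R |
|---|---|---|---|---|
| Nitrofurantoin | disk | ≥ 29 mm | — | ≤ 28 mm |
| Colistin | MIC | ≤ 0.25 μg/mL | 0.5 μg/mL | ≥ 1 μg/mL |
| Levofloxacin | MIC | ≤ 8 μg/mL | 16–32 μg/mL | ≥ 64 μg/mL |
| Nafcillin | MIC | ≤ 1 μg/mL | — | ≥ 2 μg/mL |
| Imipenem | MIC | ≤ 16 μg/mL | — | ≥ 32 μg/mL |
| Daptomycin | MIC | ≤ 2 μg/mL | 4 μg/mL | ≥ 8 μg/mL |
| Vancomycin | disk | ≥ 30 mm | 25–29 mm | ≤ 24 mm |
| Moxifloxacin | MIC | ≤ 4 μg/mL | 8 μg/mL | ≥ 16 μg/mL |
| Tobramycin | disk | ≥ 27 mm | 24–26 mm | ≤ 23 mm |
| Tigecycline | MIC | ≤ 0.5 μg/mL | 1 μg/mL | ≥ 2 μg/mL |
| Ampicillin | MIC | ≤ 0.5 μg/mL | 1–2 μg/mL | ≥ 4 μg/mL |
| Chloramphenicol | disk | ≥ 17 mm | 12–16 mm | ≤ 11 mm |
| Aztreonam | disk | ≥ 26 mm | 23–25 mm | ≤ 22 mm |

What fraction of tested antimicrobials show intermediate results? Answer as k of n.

Vancomycin (31 mm) ≥ 30 mm ⇒ S
Chloramphenicol (10 mm) ≤ 11 mm — R
Aztreonam 21 mm: ≤ 22 mm ⇒ resistant
Imipenem 0.03 μg/mL: ≤ 16 μg/mL → Susceptible
Moxifloxacin (2 μg/mL) ≤ 4 μg/mL — Susceptible
Ampicillin: 0.25 μg/mL is ≤ 0.5 μg/mL → susceptible
Nafcillin 128 μg/mL: ≥ 2 μg/mL ⇒ R
Nitrofurantoin 31 mm: ≥ 29 mm ⇒ S
Tigecycline: 1 μg/mL is = 1 μg/mL → Intermediate
Colistin 64 μg/mL: ≥ 1 μg/mL — Resistant
Intermediate: 1/10

1 of 10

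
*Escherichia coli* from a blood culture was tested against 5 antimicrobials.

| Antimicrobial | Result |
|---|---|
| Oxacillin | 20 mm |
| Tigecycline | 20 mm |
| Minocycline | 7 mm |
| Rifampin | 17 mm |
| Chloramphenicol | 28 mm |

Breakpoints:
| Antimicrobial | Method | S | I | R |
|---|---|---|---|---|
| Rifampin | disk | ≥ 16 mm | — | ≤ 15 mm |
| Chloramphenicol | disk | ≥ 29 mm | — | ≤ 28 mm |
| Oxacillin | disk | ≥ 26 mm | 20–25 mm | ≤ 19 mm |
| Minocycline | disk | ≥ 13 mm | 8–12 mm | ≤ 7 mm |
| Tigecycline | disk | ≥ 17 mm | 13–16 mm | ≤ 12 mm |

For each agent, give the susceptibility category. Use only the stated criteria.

Oxacillin (20 mm) in 20–25 mm → I
Tigecycline 20 mm: ≥ 17 mm → Susceptible
Minocycline 7 mm: ≤ 7 mm → R
Rifampin (17 mm) ≥ 16 mm → Susceptible
Chloramphenicol 28 mm: ≤ 28 mm ⇒ R

I, S, R, S, R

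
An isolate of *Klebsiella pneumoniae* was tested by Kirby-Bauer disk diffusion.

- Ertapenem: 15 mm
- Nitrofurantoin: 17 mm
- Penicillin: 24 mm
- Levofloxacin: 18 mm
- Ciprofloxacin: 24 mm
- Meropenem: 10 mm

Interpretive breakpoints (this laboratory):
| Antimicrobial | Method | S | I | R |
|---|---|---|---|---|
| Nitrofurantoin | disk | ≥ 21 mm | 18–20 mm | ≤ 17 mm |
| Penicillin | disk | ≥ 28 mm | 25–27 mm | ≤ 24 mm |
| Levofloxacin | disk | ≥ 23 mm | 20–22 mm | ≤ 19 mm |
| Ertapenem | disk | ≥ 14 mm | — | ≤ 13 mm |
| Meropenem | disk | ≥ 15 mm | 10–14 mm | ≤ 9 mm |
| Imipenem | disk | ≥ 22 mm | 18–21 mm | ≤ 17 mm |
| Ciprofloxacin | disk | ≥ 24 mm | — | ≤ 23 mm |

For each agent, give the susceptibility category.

S, R, R, R, S, I

Ertapenem: 15 mm is ≥ 14 mm ⇒ S
Nitrofurantoin: 17 mm is ≤ 17 mm → Resistant
Penicillin (24 mm) ≤ 24 mm ⇒ resistant
Levofloxacin 18 mm: ≤ 19 mm ⇒ resistant
Ciprofloxacin 24 mm: ≥ 24 mm — S
Meropenem: 10 mm is in 10–14 mm → I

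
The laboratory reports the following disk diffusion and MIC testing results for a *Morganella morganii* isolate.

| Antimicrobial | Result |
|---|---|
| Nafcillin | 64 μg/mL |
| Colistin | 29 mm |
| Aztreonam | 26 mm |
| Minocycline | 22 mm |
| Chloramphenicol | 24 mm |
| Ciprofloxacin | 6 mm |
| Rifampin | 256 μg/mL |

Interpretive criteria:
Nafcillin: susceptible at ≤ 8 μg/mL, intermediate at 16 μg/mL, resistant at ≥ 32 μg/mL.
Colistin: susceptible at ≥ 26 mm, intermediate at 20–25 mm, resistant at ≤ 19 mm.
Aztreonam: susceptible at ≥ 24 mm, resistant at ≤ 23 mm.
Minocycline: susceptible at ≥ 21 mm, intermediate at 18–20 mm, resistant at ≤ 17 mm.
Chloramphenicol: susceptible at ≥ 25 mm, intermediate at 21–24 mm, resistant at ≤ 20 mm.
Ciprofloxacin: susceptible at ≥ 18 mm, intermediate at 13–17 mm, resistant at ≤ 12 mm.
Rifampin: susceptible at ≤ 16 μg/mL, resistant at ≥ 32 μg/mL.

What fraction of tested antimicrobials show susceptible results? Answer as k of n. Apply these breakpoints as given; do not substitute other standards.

Nafcillin 64 μg/mL: ≥ 32 μg/mL ⇒ Resistant
Colistin: 29 mm is ≥ 26 mm → Susceptible
Aztreonam 26 mm: ≥ 24 mm ⇒ Susceptible
Minocycline: 22 mm is ≥ 21 mm → susceptible
Chloramphenicol: 24 mm is in 21–24 mm — Intermediate
Ciprofloxacin 6 mm: ≤ 12 mm — R
Rifampin (256 μg/mL) ≥ 32 μg/mL → resistant
Susceptible: 3/7

3 of 7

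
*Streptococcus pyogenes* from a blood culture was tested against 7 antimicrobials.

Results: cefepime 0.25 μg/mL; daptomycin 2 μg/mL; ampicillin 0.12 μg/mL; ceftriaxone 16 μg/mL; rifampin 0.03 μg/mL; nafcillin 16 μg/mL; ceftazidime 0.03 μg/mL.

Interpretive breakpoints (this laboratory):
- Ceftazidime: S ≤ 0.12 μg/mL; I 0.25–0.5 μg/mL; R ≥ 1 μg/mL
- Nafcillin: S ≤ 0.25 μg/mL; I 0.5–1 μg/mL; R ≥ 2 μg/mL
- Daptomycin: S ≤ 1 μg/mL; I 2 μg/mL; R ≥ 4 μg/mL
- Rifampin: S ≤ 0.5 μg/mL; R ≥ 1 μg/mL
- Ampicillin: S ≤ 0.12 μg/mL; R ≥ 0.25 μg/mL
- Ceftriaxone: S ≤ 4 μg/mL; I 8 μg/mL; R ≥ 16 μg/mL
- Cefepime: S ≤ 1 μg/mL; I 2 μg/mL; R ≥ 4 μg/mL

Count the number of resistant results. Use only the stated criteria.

2

Cefepime: 0.25 μg/mL is ≤ 1 μg/mL → susceptible
Daptomycin: 2 μg/mL is = 2 μg/mL → Intermediate
Ampicillin: 0.12 μg/mL is ≤ 0.12 μg/mL — Susceptible
Ceftriaxone (16 μg/mL) ≥ 16 μg/mL — resistant
Rifampin: 0.03 μg/mL is ≤ 0.5 μg/mL → Susceptible
Nafcillin: 16 μg/mL is ≥ 2 μg/mL ⇒ R
Ceftazidime: 0.03 μg/mL is ≤ 0.12 μg/mL ⇒ S
Resistant: 2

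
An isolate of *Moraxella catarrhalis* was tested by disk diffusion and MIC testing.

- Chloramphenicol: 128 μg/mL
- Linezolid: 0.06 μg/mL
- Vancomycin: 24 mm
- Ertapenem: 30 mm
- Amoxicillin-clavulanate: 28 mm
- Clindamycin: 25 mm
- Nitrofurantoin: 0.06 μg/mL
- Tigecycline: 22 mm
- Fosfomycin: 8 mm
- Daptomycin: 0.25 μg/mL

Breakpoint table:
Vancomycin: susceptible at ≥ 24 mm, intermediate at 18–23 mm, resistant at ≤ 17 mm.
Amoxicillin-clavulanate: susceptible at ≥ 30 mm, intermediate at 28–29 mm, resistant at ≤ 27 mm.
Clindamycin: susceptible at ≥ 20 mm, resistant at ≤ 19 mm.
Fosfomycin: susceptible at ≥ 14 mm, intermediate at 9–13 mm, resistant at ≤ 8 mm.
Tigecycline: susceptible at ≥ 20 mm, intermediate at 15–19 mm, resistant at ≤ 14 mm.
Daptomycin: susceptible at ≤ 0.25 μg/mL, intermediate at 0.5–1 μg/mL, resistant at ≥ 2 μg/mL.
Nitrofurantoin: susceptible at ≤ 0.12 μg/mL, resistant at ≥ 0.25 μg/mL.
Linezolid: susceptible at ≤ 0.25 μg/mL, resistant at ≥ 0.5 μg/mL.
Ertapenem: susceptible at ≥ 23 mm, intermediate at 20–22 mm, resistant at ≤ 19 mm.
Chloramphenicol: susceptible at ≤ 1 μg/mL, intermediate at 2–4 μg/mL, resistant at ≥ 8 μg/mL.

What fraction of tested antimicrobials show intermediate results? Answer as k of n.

1 of 10

Chloramphenicol (128 μg/mL) ≥ 8 μg/mL — R
Linezolid: 0.06 μg/mL is ≤ 0.25 μg/mL ⇒ susceptible
Vancomycin 24 mm: ≥ 24 mm ⇒ susceptible
Ertapenem: 30 mm is ≥ 23 mm — S
Amoxicillin-clavulanate 28 mm: in 28–29 mm ⇒ Intermediate
Clindamycin: 25 mm is ≥ 20 mm — Susceptible
Nitrofurantoin (0.06 μg/mL) ≤ 0.12 μg/mL ⇒ S
Tigecycline 22 mm: ≥ 20 mm — Susceptible
Fosfomycin 8 mm: ≤ 8 mm → resistant
Daptomycin 0.25 μg/mL: ≤ 0.25 μg/mL ⇒ susceptible
Intermediate: 1/10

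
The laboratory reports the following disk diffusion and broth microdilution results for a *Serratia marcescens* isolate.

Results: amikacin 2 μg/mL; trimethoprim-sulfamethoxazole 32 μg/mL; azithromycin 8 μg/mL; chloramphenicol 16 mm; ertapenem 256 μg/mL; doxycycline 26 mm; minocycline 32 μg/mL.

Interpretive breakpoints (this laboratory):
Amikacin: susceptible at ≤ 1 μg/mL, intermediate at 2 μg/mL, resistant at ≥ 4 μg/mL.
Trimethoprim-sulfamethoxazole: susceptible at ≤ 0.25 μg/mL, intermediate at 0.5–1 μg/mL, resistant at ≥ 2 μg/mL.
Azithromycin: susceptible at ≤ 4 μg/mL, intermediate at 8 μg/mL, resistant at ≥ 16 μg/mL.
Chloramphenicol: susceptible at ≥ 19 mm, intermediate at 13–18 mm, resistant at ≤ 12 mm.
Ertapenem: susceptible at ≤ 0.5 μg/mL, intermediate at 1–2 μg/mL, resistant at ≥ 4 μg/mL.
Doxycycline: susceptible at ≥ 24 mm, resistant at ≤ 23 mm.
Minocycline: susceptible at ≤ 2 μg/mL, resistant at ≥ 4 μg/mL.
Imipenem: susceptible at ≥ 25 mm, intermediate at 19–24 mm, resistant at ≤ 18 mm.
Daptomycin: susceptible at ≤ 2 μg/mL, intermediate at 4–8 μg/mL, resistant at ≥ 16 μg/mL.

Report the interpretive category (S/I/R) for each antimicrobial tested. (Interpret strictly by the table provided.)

I, R, I, I, R, S, R

Amikacin (2 μg/mL) = 2 μg/mL → I
Trimethoprim-sulfamethoxazole 32 μg/mL: ≥ 2 μg/mL — Resistant
Azithromycin 8 μg/mL: = 8 μg/mL — Intermediate
Chloramphenicol 16 mm: in 13–18 mm → intermediate
Ertapenem (256 μg/mL) ≥ 4 μg/mL — Resistant
Doxycycline 26 mm: ≥ 24 mm — susceptible
Minocycline (32 μg/mL) ≥ 4 μg/mL — R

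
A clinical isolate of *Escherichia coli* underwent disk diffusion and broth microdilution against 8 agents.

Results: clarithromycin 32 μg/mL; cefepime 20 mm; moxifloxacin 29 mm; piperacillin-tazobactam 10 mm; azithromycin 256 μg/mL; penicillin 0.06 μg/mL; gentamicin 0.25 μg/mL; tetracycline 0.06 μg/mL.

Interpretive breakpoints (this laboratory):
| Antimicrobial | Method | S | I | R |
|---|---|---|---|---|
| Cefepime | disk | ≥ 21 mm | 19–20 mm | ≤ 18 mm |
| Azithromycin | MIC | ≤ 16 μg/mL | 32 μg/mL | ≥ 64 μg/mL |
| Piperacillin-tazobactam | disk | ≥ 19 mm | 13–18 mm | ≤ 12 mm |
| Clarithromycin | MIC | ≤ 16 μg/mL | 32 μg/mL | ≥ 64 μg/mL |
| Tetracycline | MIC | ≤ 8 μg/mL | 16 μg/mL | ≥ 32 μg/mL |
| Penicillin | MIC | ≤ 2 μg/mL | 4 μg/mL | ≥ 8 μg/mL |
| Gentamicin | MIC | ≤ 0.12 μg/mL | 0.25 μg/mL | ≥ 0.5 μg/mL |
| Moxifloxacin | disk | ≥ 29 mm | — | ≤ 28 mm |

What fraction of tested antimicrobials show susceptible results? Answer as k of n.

Clarithromycin 32 μg/mL: = 32 μg/mL — intermediate
Cefepime 20 mm: in 19–20 mm ⇒ Intermediate
Moxifloxacin 29 mm: ≥ 29 mm → susceptible
Piperacillin-tazobactam: 10 mm is ≤ 12 mm → resistant
Azithromycin 256 μg/mL: ≥ 64 μg/mL ⇒ resistant
Penicillin: 0.06 μg/mL is ≤ 2 μg/mL → Susceptible
Gentamicin 0.25 μg/mL: = 0.25 μg/mL ⇒ I
Tetracycline (0.06 μg/mL) ≤ 8 μg/mL → S
Susceptible: 3/8

3 of 8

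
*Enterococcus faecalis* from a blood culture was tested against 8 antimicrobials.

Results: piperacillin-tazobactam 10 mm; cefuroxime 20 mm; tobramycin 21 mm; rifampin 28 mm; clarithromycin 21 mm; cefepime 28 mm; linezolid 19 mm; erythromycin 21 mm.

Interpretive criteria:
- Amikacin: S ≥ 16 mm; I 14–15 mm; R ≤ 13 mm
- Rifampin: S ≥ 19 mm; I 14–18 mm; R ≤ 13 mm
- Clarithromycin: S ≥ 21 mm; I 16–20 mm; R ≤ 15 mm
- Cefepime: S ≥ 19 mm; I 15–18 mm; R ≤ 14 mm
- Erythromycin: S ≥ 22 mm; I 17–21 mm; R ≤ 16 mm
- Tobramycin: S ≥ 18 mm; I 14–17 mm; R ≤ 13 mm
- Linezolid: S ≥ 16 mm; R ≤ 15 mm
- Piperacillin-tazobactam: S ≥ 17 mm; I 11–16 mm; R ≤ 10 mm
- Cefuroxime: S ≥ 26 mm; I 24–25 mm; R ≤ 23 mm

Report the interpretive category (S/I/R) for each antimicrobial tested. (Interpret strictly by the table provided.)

R, R, S, S, S, S, S, I

Piperacillin-tazobactam 10 mm: ≤ 10 mm ⇒ R
Cefuroxime 20 mm: ≤ 23 mm — R
Tobramycin 21 mm: ≥ 18 mm → S
Rifampin: 28 mm is ≥ 19 mm → S
Clarithromycin 21 mm: ≥ 21 mm ⇒ S
Cefepime (28 mm) ≥ 19 mm — susceptible
Linezolid 19 mm: ≥ 16 mm → S
Erythromycin 21 mm: in 17–21 mm — intermediate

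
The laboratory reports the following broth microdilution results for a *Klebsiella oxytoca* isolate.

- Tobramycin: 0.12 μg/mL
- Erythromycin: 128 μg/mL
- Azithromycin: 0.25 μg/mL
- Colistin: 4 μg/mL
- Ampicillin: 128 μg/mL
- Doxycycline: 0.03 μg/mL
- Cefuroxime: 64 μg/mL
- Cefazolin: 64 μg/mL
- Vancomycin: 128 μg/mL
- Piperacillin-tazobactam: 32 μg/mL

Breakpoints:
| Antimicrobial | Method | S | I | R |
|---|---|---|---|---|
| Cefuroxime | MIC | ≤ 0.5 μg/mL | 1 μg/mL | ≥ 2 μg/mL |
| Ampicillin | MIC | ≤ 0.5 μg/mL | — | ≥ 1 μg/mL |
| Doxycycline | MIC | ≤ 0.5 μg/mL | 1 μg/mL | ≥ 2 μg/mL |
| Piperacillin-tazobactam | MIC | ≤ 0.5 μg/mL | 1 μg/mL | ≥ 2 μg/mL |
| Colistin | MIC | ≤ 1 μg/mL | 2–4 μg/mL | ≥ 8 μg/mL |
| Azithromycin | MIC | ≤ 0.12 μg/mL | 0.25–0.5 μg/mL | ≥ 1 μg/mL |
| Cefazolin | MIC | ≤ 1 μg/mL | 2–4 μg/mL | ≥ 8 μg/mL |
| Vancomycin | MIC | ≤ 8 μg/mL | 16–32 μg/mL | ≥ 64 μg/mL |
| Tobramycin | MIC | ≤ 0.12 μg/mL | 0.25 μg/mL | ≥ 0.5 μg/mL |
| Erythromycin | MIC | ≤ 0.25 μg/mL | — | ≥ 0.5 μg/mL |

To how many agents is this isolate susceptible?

Tobramycin: 0.12 μg/mL is ≤ 0.12 μg/mL — susceptible
Erythromycin: 128 μg/mL is ≥ 0.5 μg/mL — Resistant
Azithromycin (0.25 μg/mL) in 0.25–0.5 μg/mL ⇒ intermediate
Colistin: 4 μg/mL is in 2–4 μg/mL → intermediate
Ampicillin (128 μg/mL) ≥ 1 μg/mL ⇒ resistant
Doxycycline 0.03 μg/mL: ≤ 0.5 μg/mL ⇒ Susceptible
Cefuroxime 64 μg/mL: ≥ 2 μg/mL → resistant
Cefazolin: 64 μg/mL is ≥ 8 μg/mL — R
Vancomycin (128 μg/mL) ≥ 64 μg/mL → Resistant
Piperacillin-tazobactam (32 μg/mL) ≥ 2 μg/mL → R
Susceptible: 2

2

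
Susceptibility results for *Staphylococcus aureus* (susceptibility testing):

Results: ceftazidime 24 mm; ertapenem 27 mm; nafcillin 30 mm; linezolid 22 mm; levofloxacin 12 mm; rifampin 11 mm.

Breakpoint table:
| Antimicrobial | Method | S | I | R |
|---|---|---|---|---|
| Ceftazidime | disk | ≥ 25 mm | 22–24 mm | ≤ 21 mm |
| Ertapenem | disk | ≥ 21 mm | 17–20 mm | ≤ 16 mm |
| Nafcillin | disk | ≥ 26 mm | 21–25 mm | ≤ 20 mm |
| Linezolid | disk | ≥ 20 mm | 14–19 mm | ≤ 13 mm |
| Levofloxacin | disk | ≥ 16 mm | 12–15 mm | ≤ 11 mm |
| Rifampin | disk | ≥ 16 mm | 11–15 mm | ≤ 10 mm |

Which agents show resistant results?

Ceftazidime 24 mm: in 22–24 mm — I
Ertapenem (27 mm) ≥ 21 mm → Susceptible
Nafcillin: 30 mm is ≥ 26 mm — S
Linezolid (22 mm) ≥ 20 mm → susceptible
Levofloxacin (12 mm) in 12–15 mm — Intermediate
Rifampin: 11 mm is in 11–15 mm ⇒ I

none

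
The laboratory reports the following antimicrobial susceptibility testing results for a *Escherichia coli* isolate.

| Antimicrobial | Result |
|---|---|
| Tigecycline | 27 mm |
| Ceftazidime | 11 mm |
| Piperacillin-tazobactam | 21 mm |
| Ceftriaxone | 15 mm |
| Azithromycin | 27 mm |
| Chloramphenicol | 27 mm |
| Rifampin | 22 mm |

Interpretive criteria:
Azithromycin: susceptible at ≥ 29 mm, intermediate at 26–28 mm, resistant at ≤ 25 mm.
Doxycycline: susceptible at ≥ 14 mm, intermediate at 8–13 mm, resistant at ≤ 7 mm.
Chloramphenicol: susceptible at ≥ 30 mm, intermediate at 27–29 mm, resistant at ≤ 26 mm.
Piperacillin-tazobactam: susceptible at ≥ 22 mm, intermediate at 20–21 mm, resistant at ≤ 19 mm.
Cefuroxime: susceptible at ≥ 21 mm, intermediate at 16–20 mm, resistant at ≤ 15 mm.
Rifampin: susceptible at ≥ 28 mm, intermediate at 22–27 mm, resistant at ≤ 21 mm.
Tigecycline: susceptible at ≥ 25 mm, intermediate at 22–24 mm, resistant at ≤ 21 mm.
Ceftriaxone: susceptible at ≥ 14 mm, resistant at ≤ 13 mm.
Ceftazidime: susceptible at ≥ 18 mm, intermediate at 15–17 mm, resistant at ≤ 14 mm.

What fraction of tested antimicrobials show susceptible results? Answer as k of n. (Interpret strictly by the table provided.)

Tigecycline: 27 mm is ≥ 25 mm → S
Ceftazidime: 11 mm is ≤ 14 mm — R
Piperacillin-tazobactam (21 mm) in 20–21 mm — intermediate
Ceftriaxone (15 mm) ≥ 14 mm — S
Azithromycin 27 mm: in 26–28 mm → I
Chloramphenicol: 27 mm is in 27–29 mm ⇒ intermediate
Rifampin: 22 mm is in 22–27 mm ⇒ intermediate
Susceptible: 2/7

2 of 7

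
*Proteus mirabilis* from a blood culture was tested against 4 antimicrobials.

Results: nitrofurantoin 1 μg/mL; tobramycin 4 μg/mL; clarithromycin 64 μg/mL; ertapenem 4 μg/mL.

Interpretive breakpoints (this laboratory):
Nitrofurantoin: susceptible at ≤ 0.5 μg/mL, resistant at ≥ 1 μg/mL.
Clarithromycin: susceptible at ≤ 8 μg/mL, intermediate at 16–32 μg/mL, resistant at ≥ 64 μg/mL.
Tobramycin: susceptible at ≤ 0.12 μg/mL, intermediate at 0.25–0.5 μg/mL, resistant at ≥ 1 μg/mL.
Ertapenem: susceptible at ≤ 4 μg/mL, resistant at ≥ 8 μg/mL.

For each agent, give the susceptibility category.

Nitrofurantoin: 1 μg/mL is ≥ 1 μg/mL → R
Tobramycin (4 μg/mL) ≥ 1 μg/mL → Resistant
Clarithromycin: 64 μg/mL is ≥ 64 μg/mL ⇒ resistant
Ertapenem: 4 μg/mL is ≤ 4 μg/mL — S

R, R, R, S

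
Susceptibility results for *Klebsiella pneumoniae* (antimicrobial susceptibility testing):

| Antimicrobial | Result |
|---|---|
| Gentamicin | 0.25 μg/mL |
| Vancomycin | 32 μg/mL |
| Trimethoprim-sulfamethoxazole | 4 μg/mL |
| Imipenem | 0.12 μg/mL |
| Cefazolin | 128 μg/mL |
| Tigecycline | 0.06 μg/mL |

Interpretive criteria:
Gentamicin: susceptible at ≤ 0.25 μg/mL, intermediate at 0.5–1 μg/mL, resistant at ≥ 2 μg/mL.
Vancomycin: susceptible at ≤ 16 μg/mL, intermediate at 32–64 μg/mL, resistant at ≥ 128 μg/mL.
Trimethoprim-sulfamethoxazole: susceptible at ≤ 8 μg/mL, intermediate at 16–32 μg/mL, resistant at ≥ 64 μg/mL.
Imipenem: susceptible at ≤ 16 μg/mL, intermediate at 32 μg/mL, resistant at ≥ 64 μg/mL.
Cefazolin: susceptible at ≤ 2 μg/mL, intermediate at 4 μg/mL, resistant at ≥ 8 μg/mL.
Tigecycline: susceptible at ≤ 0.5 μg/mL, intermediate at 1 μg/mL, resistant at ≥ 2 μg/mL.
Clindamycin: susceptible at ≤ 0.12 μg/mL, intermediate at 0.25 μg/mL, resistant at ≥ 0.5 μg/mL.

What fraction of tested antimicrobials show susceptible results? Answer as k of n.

4 of 6

Gentamicin 0.25 μg/mL: ≤ 0.25 μg/mL ⇒ S
Vancomycin (32 μg/mL) in 32–64 μg/mL — intermediate
Trimethoprim-sulfamethoxazole: 4 μg/mL is ≤ 8 μg/mL ⇒ Susceptible
Imipenem: 0.12 μg/mL is ≤ 16 μg/mL ⇒ Susceptible
Cefazolin: 128 μg/mL is ≥ 8 μg/mL ⇒ Resistant
Tigecycline: 0.06 μg/mL is ≤ 0.5 μg/mL — S
Susceptible: 4/6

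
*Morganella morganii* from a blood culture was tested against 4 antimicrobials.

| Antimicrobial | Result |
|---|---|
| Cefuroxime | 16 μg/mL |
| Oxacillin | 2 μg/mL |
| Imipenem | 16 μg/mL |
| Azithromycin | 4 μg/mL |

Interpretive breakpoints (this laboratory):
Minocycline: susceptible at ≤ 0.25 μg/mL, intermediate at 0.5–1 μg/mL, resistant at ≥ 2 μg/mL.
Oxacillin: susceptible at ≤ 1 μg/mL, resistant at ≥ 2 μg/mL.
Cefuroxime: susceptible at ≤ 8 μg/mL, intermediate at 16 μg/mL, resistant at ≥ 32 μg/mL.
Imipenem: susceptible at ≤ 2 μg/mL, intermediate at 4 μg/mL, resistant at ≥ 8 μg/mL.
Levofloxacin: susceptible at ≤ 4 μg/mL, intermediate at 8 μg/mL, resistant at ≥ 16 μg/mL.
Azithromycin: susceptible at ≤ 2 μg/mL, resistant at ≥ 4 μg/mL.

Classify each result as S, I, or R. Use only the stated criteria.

Cefuroxime: 16 μg/mL is = 16 μg/mL — Intermediate
Oxacillin: 2 μg/mL is ≥ 2 μg/mL ⇒ resistant
Imipenem: 16 μg/mL is ≥ 8 μg/mL — Resistant
Azithromycin (4 μg/mL) ≥ 4 μg/mL → Resistant

I, R, R, R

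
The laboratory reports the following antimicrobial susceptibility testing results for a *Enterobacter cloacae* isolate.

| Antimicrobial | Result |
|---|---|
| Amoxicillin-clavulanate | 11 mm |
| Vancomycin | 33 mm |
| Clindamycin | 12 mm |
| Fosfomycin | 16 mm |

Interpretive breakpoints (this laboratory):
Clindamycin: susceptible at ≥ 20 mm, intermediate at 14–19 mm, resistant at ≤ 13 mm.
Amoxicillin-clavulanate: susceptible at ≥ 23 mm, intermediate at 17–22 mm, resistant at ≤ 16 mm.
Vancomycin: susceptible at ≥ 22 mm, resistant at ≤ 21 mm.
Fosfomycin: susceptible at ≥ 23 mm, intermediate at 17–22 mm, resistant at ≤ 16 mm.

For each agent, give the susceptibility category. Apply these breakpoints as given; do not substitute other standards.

R, S, R, R

Amoxicillin-clavulanate 11 mm: ≤ 16 mm → R
Vancomycin 33 mm: ≥ 22 mm → S
Clindamycin: 12 mm is ≤ 13 mm — R
Fosfomycin (16 mm) ≤ 16 mm — resistant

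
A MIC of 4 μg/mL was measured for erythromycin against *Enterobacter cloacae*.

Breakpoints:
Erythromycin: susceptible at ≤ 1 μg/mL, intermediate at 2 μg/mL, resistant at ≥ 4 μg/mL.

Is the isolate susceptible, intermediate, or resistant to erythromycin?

Erythromycin 4 μg/mL: ≥ 4 μg/mL ⇒ Resistant

R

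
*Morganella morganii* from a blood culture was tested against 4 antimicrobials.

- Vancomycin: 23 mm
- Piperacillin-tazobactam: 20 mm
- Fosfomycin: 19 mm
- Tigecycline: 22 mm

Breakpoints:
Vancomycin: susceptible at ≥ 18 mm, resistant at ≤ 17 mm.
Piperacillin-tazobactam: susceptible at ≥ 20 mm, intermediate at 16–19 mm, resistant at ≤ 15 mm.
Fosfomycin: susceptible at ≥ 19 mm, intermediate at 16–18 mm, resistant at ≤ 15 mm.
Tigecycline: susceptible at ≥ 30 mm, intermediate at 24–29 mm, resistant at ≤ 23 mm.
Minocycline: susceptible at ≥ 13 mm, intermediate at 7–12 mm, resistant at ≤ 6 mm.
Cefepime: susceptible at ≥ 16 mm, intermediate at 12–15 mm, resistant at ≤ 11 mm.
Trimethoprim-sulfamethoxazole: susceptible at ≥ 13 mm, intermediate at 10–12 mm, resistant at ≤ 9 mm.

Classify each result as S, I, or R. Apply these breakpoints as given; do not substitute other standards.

Vancomycin: 23 mm is ≥ 18 mm → Susceptible
Piperacillin-tazobactam (20 mm) ≥ 20 mm ⇒ S
Fosfomycin: 19 mm is ≥ 19 mm → S
Tigecycline 22 mm: ≤ 23 mm — Resistant

S, S, S, R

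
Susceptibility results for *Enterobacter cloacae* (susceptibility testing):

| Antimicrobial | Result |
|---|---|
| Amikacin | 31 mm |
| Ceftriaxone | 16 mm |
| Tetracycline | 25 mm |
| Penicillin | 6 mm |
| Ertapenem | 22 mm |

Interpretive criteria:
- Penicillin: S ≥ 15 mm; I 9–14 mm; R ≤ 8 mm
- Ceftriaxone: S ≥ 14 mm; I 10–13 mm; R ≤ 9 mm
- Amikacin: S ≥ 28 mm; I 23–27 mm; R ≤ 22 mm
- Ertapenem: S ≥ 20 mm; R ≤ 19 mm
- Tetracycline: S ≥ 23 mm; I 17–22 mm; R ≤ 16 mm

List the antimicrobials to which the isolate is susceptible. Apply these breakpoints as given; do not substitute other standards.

Amikacin (31 mm) ≥ 28 mm ⇒ Susceptible
Ceftriaxone: 16 mm is ≥ 14 mm → susceptible
Tetracycline (25 mm) ≥ 23 mm ⇒ S
Penicillin: 6 mm is ≤ 8 mm — Resistant
Ertapenem (22 mm) ≥ 20 mm ⇒ susceptible

amikacin, ceftriaxone, tetracycline, ertapenem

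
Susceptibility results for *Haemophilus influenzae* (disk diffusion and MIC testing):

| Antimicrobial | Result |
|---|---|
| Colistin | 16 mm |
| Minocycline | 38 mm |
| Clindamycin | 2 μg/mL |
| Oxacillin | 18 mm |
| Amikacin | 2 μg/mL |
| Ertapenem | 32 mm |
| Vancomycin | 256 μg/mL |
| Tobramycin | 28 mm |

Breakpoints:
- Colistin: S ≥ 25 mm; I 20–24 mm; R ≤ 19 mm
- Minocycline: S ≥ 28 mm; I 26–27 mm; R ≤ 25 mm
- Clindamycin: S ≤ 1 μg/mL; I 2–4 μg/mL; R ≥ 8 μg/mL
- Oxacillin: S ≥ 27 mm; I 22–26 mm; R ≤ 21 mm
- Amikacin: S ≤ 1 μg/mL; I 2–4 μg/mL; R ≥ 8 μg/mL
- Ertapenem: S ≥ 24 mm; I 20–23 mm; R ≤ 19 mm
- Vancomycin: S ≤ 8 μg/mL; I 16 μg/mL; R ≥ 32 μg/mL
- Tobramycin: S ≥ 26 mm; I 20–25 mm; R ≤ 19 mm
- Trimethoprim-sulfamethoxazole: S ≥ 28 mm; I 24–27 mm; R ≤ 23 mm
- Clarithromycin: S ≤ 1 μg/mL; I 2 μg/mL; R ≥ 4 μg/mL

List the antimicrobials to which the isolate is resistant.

Colistin 16 mm: ≤ 19 mm — R
Minocycline: 38 mm is ≥ 28 mm — S
Clindamycin: 2 μg/mL is in 2–4 μg/mL ⇒ intermediate
Oxacillin (18 mm) ≤ 21 mm — R
Amikacin 2 μg/mL: in 2–4 μg/mL — Intermediate
Ertapenem 32 mm: ≥ 24 mm ⇒ Susceptible
Vancomycin (256 μg/mL) ≥ 32 μg/mL ⇒ resistant
Tobramycin: 28 mm is ≥ 26 mm — susceptible

colistin, oxacillin, vancomycin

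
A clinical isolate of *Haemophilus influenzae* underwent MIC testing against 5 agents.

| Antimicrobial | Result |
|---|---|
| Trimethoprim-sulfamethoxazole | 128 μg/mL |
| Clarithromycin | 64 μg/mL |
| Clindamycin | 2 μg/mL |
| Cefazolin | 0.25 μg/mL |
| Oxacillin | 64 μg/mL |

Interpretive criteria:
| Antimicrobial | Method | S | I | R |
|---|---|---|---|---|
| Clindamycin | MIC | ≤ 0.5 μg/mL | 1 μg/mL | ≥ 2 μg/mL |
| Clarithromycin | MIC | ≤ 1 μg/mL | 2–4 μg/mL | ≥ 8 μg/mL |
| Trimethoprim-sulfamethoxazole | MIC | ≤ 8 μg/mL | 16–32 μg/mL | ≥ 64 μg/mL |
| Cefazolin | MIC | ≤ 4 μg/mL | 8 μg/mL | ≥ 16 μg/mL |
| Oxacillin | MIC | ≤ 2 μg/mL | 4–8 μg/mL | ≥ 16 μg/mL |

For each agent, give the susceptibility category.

Trimethoprim-sulfamethoxazole (128 μg/mL) ≥ 64 μg/mL — R
Clarithromycin (64 μg/mL) ≥ 8 μg/mL → resistant
Clindamycin 2 μg/mL: ≥ 2 μg/mL ⇒ Resistant
Cefazolin (0.25 μg/mL) ≤ 4 μg/mL ⇒ Susceptible
Oxacillin: 64 μg/mL is ≥ 16 μg/mL ⇒ resistant

R, R, R, S, R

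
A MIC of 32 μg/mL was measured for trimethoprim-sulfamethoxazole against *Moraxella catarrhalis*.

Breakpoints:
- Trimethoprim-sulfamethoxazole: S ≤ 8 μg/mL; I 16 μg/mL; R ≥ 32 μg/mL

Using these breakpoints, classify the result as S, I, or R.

Trimethoprim-sulfamethoxazole: 32 μg/mL is ≥ 32 μg/mL — resistant

Resistant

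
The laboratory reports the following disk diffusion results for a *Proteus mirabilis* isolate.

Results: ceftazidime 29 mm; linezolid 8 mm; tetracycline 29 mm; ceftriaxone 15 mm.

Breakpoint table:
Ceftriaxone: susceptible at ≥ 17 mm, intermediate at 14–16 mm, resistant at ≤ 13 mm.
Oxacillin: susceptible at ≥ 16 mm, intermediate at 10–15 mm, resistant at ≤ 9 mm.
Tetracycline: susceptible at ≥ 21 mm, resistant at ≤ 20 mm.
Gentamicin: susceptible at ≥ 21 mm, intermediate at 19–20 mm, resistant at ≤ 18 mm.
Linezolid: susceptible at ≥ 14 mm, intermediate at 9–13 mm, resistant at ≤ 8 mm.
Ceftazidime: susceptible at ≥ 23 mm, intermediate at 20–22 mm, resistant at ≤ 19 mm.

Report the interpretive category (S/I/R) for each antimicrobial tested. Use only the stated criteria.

Ceftazidime (29 mm) ≥ 23 mm → Susceptible
Linezolid (8 mm) ≤ 8 mm → resistant
Tetracycline (29 mm) ≥ 21 mm → Susceptible
Ceftriaxone: 15 mm is in 14–16 mm → Intermediate

S, R, S, I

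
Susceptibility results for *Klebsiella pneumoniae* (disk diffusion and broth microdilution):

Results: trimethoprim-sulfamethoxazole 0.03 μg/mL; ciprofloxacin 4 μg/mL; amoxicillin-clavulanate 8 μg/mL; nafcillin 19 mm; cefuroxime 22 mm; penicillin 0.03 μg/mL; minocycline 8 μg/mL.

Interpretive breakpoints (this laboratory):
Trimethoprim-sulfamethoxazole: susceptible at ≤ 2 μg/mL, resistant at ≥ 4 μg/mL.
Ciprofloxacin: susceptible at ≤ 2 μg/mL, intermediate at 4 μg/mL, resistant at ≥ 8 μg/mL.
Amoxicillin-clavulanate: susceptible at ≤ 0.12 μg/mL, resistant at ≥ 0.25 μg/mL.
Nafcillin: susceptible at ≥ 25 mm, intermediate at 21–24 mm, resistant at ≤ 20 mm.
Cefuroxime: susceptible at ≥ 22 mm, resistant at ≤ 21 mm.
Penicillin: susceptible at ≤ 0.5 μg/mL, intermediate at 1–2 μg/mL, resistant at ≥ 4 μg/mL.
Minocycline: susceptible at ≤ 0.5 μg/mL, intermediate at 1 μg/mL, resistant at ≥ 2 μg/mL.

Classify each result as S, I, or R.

S, I, R, R, S, S, R

Trimethoprim-sulfamethoxazole 0.03 μg/mL: ≤ 2 μg/mL — susceptible
Ciprofloxacin: 4 μg/mL is = 4 μg/mL ⇒ Intermediate
Amoxicillin-clavulanate 8 μg/mL: ≥ 0.25 μg/mL — Resistant
Nafcillin (19 mm) ≤ 20 mm ⇒ resistant
Cefuroxime (22 mm) ≥ 22 mm ⇒ susceptible
Penicillin 0.03 μg/mL: ≤ 0.5 μg/mL ⇒ susceptible
Minocycline: 8 μg/mL is ≥ 2 μg/mL ⇒ Resistant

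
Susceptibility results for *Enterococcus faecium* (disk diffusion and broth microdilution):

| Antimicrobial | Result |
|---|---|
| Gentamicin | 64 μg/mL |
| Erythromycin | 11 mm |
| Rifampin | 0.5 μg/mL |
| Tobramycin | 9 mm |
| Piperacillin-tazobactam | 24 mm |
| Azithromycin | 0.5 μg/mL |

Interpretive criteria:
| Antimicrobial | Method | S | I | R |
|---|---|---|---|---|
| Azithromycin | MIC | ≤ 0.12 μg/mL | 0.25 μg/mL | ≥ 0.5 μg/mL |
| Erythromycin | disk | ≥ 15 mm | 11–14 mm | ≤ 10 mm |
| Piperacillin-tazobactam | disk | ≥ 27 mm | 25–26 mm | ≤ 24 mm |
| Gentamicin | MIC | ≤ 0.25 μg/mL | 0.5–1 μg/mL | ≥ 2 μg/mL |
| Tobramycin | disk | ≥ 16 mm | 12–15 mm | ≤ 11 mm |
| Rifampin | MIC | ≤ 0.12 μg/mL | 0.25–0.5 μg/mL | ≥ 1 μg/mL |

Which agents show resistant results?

gentamicin, tobramycin, piperacillin-tazobactam, azithromycin

Gentamicin: 64 μg/mL is ≥ 2 μg/mL ⇒ resistant
Erythromycin 11 mm: in 11–14 mm — I
Rifampin: 0.5 μg/mL is in 0.25–0.5 μg/mL ⇒ Intermediate
Tobramycin: 9 mm is ≤ 11 mm ⇒ Resistant
Piperacillin-tazobactam: 24 mm is ≤ 24 mm — Resistant
Azithromycin 0.5 μg/mL: ≥ 0.5 μg/mL — resistant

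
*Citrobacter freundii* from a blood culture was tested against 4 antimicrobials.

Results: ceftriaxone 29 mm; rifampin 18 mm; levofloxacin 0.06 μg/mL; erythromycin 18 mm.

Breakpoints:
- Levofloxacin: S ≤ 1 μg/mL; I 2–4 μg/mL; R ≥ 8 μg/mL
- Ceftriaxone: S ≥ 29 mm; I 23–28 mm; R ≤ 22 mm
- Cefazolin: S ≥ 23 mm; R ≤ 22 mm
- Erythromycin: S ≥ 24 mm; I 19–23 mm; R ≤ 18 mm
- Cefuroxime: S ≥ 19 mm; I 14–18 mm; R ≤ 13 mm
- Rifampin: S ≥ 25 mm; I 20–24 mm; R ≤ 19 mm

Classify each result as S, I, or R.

S, R, S, R

Ceftriaxone (29 mm) ≥ 29 mm ⇒ susceptible
Rifampin 18 mm: ≤ 19 mm — R
Levofloxacin (0.06 μg/mL) ≤ 1 μg/mL — Susceptible
Erythromycin 18 mm: ≤ 18 mm — resistant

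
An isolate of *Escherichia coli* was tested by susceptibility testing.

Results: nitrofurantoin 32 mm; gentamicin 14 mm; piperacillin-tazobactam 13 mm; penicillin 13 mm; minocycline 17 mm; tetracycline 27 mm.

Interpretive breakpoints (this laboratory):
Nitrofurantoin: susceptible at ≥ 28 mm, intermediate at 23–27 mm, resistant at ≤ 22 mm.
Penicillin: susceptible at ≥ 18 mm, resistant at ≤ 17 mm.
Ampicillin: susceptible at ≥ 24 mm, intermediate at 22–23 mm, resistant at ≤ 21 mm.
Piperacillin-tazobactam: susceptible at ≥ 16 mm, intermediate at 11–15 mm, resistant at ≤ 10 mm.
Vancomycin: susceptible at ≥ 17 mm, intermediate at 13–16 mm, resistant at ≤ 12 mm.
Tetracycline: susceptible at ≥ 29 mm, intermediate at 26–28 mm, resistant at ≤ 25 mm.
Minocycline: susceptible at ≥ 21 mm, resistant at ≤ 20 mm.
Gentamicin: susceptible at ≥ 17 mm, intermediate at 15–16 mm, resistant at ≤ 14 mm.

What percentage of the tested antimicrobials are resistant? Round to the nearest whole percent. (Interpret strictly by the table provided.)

Nitrofurantoin (32 mm) ≥ 28 mm → S
Gentamicin 14 mm: ≤ 14 mm → R
Piperacillin-tazobactam (13 mm) in 11–15 mm — I
Penicillin: 13 mm is ≤ 17 mm ⇒ R
Minocycline (17 mm) ≤ 20 mm ⇒ resistant
Tetracycline (27 mm) in 26–28 mm — I
Resistant: 3/6

50%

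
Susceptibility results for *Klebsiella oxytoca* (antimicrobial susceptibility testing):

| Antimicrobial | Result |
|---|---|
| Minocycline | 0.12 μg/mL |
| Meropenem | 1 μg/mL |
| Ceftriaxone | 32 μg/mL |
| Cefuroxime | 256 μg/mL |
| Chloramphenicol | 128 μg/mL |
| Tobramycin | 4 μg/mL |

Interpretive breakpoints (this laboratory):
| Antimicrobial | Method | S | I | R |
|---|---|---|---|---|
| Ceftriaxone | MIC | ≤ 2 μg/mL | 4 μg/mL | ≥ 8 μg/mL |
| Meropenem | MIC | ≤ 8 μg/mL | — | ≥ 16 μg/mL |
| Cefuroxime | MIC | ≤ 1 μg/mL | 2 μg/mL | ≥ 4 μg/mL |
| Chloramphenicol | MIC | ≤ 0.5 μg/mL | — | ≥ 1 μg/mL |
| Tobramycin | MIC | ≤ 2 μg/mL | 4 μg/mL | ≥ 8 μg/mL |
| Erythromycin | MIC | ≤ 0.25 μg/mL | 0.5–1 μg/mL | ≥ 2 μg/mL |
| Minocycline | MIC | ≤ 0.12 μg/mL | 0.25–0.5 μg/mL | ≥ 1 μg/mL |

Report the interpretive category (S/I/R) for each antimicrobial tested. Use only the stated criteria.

S, S, R, R, R, I

Minocycline (0.12 μg/mL) ≤ 0.12 μg/mL — susceptible
Meropenem: 1 μg/mL is ≤ 8 μg/mL ⇒ susceptible
Ceftriaxone 32 μg/mL: ≥ 8 μg/mL → R
Cefuroxime: 256 μg/mL is ≥ 4 μg/mL ⇒ Resistant
Chloramphenicol 128 μg/mL: ≥ 1 μg/mL → R
Tobramycin 4 μg/mL: = 4 μg/mL — I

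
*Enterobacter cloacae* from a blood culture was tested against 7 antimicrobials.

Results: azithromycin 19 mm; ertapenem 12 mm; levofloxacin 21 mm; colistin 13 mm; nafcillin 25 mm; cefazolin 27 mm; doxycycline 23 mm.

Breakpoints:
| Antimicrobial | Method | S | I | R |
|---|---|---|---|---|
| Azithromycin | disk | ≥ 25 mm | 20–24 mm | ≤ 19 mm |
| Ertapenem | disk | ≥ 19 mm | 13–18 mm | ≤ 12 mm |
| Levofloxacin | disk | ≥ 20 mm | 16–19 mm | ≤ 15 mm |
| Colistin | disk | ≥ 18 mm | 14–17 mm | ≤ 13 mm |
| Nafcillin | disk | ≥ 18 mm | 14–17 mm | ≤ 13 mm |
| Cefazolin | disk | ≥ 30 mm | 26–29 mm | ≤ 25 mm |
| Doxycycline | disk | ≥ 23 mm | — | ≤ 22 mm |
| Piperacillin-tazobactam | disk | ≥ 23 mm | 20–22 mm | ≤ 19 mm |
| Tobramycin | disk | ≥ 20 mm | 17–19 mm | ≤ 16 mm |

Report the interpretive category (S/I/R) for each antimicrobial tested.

R, R, S, R, S, I, S

Azithromycin: 19 mm is ≤ 19 mm ⇒ R
Ertapenem (12 mm) ≤ 12 mm — Resistant
Levofloxacin: 21 mm is ≥ 20 mm — Susceptible
Colistin: 13 mm is ≤ 13 mm — resistant
Nafcillin: 25 mm is ≥ 18 mm — susceptible
Cefazolin: 27 mm is in 26–29 mm — Intermediate
Doxycycline: 23 mm is ≥ 23 mm — susceptible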